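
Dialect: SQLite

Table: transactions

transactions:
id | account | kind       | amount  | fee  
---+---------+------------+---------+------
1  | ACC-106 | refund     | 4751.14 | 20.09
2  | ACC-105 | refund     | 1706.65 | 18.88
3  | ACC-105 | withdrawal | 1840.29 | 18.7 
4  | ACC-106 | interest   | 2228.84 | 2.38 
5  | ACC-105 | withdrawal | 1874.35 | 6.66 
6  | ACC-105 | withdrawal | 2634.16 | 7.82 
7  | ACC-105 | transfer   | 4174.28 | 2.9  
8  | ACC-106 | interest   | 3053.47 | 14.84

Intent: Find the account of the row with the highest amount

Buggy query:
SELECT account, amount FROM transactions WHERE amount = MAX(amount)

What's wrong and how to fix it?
Bug: MAX(amount) is an aggregate and cannot be used directly in WHERE

Fix: Use a subquery: WHERE amount = (SELECT MAX(amount) FROM transactions)

Corrected query:
SELECT account, amount FROM transactions WHERE amount = (SELECT MAX(amount) FROM transactions)

Result:
account | amount 
--------+--------
ACC-106 | 4751.14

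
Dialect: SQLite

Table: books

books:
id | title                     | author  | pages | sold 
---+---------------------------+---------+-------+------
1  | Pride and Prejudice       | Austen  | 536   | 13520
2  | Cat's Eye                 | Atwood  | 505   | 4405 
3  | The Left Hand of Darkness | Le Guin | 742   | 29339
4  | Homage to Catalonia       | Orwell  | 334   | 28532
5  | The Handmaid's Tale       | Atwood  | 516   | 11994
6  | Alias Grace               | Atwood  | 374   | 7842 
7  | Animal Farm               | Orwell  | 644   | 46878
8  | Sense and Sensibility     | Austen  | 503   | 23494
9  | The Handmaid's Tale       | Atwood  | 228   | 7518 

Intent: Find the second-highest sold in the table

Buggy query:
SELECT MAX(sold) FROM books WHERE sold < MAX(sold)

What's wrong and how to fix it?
Bug: MAX(sold) on the right of the comparison is an aggregate-in-WHERE error

Fix: Put the inner MAX in a scalar subquery

Corrected query:
SELECT MAX(sold) FROM books WHERE sold < (SELECT MAX(sold) FROM books)

Result:
MAX(sold)
---------
29339    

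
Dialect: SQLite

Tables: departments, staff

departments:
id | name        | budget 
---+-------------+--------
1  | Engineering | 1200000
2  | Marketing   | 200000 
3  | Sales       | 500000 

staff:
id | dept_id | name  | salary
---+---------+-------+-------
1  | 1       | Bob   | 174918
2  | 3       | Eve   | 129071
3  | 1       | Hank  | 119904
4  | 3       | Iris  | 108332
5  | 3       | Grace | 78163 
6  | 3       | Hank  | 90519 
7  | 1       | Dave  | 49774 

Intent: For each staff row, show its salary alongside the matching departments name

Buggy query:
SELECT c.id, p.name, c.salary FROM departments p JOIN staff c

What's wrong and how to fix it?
Bug: Missing join condition: each staff row is matched to all departments rows instead of just its own

Fix: Add ON c.dept_id = p.id to the JOIN

Corrected query:
SELECT c.id, p.name, c.salary FROM departments p JOIN staff c ON c.dept_id = p.id

Result:
id | name        | salary
---+-------------+-------
1  | Engineering | 174918
2  | Sales       | 129071
3  | Engineering | 119904
4  | Sales       | 108332
5  | Sales       | 78163 
6  | Sales       | 90519 
7  | Engineering | 49774 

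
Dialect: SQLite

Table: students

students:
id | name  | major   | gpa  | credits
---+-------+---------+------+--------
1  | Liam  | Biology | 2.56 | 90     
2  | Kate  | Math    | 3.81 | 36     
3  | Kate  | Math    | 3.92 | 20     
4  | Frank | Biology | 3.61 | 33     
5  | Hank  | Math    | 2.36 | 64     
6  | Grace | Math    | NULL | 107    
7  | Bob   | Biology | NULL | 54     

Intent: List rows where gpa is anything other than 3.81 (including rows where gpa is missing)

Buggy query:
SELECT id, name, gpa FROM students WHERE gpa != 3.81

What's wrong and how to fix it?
Bug: Inequality against NULL is unknown, not true; rows with NULL are dropped

Fix: Add an explicit OR gpa IS NULL to include the missing-value rows

Corrected query:
SELECT id, name, gpa FROM students WHERE gpa != 3.81 OR gpa IS NULL

Result:
id | name  | gpa 
---+-------+-----
1  | Liam  | 2.56
3  | Kate  | 3.92
4  | Frank | 3.61
5  | Hank  | 2.36
6  | Grace | NULL
7  | Bob   | NULL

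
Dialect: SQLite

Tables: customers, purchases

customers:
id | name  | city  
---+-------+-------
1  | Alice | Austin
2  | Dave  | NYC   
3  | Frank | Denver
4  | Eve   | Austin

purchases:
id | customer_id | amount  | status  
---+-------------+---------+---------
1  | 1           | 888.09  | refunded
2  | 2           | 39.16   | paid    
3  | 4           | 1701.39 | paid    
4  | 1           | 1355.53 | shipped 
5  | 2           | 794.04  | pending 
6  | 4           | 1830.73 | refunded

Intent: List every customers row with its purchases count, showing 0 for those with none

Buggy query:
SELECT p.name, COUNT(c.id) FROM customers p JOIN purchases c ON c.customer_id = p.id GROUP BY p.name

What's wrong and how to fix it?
Bug: An inner join excludes parents with zero children

Fix: Switch to LEFT JOIN to retain unmatched parent rows

Corrected query:
SELECT p.name, COUNT(c.id) FROM customers p LEFT JOIN purchases c ON c.customer_id = p.id GROUP BY p.name

Result:
name  | COUNT(c.id)
------+------------
Alice | 2          
Dave  | 2          
Eve   | 2          
Frank | 0          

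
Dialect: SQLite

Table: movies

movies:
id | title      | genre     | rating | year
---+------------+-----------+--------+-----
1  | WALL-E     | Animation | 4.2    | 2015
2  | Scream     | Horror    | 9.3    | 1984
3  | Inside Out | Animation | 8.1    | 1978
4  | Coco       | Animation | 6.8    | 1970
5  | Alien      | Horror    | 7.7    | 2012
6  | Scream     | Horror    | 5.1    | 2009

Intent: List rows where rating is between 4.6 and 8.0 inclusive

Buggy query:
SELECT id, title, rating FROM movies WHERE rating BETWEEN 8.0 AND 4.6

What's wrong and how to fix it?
Bug: The bounds are reversed; BETWEEN a AND b requires a <= b to match anything

Fix: Swap the bounds so the smaller value comes first

Corrected query:
SELECT id, title, rating FROM movies WHERE rating BETWEEN 4.6 AND 8.0

Result:
id | title  | rating
---+--------+-------
4  | Coco   | 6.8   
5  | Alien  | 7.7   
6  | Scream | 5.1   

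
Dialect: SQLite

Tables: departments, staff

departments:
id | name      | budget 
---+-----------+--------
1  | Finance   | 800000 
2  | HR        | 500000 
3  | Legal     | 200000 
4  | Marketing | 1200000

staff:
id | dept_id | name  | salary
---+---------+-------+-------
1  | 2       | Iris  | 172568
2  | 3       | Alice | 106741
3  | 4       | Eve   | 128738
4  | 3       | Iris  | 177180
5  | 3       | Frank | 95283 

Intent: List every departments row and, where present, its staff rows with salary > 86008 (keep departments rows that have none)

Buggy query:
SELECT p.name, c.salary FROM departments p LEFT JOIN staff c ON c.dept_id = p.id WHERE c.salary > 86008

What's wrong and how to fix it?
Bug: A WHERE condition on the right-hand table after LEFT JOIN drops unmatched parents

Fix: Move the right-table condition into the ON clause so unmatched parents are kept

Corrected query:
SELECT p.name, c.salary FROM departments p LEFT JOIN staff c ON c.dept_id = p.id AND c.salary > 86008

Result:
name      | salary
----------+-------
Finance   | NULL  
HR        | 172568
Legal     | 95283 
Legal     | 106741
Legal     | 177180
Marketing | 128738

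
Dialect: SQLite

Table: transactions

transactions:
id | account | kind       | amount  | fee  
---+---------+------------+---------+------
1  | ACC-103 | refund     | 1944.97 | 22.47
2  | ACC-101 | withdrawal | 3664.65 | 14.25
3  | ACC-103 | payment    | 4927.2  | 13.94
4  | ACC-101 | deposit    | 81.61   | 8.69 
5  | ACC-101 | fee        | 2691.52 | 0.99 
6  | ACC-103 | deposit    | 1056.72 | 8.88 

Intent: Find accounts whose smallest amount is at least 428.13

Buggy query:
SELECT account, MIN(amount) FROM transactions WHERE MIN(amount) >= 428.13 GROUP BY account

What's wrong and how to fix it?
Bug: MIN() in WHERE is a misuse of aggregate

Fix: Use HAVING for the per-group MIN condition

Corrected query:
SELECT account, MIN(amount) FROM transactions GROUP BY account HAVING MIN(amount) >= 428.13

Result:
account | MIN(amount)
--------+------------
ACC-103 | 1056.72    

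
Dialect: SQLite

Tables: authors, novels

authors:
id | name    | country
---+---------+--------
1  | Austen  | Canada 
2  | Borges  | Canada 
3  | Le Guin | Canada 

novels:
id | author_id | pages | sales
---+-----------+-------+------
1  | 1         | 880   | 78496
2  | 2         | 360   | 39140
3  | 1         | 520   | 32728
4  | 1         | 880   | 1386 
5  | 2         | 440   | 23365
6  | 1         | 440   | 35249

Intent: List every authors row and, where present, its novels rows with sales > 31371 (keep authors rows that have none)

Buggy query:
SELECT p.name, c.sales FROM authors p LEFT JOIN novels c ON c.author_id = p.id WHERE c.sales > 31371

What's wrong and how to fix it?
Bug: A WHERE condition on the right-hand table after LEFT JOIN drops unmatched parents

Fix: Put 'c.sales > 31371' in the JOIN's ON clause instead of WHERE

Corrected query:
SELECT p.name, c.sales FROM authors p LEFT JOIN novels c ON c.author_id = p.id AND c.sales > 31371

Result:
name    | sales
--------+------
Austen  | 32728
Austen  | 35249
Austen  | 78496
Borges  | 39140
Le Guin | NULL 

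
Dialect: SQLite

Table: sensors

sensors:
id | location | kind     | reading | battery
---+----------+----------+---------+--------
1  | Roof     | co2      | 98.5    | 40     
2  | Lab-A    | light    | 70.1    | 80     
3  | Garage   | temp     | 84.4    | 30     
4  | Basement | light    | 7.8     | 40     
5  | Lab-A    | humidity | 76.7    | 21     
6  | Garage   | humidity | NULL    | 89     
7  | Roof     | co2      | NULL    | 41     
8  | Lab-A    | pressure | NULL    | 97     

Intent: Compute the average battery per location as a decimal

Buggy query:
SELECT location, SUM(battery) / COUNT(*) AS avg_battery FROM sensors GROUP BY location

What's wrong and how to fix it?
Bug: SUM(battery) and COUNT(*) are both integers; the division truncates the fractional part

Fix: Cast one side to REAL so the division keeps the fractional part

Corrected query:
SELECT location, SUM(battery) * 1.0 / COUNT(*) AS avg_battery FROM sensors GROUP BY location

Result:
location | avg_battery
---------+------------
Basement | 40         
Garage   | 59.5       
Lab-A    | 66         
Roof     | 40.5       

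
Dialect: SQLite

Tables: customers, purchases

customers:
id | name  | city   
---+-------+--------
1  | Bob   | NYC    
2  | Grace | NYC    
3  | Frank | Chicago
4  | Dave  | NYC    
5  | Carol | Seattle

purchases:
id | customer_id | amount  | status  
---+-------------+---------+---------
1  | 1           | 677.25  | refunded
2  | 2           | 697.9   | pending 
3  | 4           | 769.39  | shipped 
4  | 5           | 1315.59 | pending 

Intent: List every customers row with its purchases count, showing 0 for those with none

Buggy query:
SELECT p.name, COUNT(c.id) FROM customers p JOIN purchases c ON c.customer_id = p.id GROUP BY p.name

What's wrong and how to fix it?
Bug: An inner join excludes parents with zero children

Fix: Switch to LEFT JOIN to retain unmatched parent rows

Corrected query:
SELECT p.name, COUNT(c.id) FROM customers p LEFT JOIN purchases c ON c.customer_id = p.id GROUP BY p.name

Result:
name  | COUNT(c.id)
------+------------
Bob   | 1          
Carol | 1          
Dave  | 1          
Frank | 0          
Grace | 1          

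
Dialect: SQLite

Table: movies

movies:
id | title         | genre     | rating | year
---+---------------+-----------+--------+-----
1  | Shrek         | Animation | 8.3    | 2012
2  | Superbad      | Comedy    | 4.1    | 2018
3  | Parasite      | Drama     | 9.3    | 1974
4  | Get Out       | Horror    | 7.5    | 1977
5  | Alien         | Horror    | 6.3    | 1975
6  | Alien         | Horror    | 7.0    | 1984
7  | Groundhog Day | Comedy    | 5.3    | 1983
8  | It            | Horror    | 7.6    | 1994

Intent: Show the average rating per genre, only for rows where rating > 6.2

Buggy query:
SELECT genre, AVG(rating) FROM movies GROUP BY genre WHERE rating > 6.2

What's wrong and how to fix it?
Bug: Row-level WHERE must come before GROUP BY in the clause order

Fix: Place WHERE between FROM and GROUP BY

Corrected query:
SELECT genre, AVG(rating) FROM movies WHERE rating > 6.2 GROUP BY genre

Result:
genre     | AVG(rating)
----------+------------
Animation | 8.3        
Drama     | 9.3        
Horror    | 7.1        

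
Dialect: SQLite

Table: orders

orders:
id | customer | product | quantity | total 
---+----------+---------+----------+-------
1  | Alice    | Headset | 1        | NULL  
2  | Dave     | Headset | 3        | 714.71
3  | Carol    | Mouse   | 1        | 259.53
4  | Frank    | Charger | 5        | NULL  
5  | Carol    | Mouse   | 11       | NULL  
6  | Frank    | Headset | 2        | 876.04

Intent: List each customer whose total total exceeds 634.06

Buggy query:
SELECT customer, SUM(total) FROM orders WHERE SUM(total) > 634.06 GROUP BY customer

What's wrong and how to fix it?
Bug: Aggregate functions cannot appear in a WHERE clause

Fix: Move the aggregate condition to a HAVING clause

Corrected query:
SELECT customer, SUM(total) FROM orders GROUP BY customer HAVING SUM(total) > 634.06

Result:
customer | SUM(total)
---------+-----------
Dave     | 714.71    
Frank    | 876.04    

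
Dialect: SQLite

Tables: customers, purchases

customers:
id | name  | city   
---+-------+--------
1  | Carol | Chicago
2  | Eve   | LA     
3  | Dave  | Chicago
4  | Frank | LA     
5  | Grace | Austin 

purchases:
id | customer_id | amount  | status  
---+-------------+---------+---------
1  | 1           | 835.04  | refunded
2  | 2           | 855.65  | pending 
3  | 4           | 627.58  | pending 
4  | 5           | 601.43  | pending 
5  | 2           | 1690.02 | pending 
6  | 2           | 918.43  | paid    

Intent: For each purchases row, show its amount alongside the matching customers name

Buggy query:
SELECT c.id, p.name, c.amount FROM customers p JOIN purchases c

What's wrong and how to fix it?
Bug: Missing join condition: each purchases row is matched to all customers rows instead of just its own

Fix: Specify the join condition linking the foreign key to the parent id

Corrected query:
SELECT c.id, p.name, c.amount FROM customers p JOIN purchases c ON c.customer_id = p.id

Result:
id | name  | amount 
---+-------+--------
1  | Carol | 835.04 
2  | Eve   | 855.65 
3  | Frank | 627.58 
4  | Grace | 601.43 
5  | Eve   | 1690.02
6  | Eve   | 918.43 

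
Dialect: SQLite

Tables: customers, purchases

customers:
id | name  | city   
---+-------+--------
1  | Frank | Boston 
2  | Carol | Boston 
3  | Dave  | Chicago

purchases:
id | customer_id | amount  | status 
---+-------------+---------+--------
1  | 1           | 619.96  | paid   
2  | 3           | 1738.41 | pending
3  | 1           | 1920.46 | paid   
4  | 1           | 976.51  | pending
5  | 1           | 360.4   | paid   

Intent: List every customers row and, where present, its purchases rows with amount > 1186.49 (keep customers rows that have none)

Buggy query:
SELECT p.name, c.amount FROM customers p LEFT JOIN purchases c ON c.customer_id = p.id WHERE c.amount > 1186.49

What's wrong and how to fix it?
Bug: A WHERE condition on the right-hand table after LEFT JOIN drops unmatched parents

Fix: Move the right-table condition into the ON clause so unmatched parents are kept

Corrected query:
SELECT p.name, c.amount FROM customers p LEFT JOIN purchases c ON c.customer_id = p.id AND c.amount > 1186.49

Result:
name  | amount 
------+--------
Frank | 1920.46
Carol | NULL   
Dave  | 1738.41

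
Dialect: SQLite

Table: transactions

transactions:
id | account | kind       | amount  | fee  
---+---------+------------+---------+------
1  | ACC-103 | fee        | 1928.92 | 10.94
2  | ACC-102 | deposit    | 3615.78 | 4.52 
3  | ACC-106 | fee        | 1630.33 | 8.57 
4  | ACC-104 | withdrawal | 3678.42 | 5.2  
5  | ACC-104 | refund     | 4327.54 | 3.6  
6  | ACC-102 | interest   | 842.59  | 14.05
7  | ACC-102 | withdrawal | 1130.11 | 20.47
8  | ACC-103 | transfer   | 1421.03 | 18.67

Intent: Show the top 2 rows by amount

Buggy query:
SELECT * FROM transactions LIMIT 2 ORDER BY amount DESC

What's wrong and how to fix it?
Bug: LIMIT must come after ORDER BY

Fix: Sort with ORDER BY, then apply LIMIT

Corrected query:
SELECT * FROM transactions ORDER BY amount DESC LIMIT 2

Result:
id | account | kind       | amount  | fee
---+---------+------------+---------+----
5  | ACC-104 | refund     | 4327.54 | 3.6
4  | ACC-104 | withdrawal | 3678.42 | 5.2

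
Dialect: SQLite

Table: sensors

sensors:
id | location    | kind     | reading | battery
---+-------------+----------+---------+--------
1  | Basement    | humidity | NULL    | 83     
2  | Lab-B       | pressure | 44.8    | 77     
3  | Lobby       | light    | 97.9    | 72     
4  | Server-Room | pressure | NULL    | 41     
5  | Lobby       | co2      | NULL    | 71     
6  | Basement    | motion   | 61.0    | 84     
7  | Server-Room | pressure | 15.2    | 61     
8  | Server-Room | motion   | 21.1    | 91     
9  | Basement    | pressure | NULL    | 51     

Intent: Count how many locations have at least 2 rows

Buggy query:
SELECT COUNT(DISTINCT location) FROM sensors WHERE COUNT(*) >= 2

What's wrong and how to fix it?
Bug: COUNT(*) cannot appear in WHERE; the per-group count doesn't exist yet

Fix: Use a subquery that GROUPs and filters with HAVING, then count its rows

Corrected query:
SELECT COUNT(*) FROM (SELECT location FROM sensors GROUP BY location HAVING COUNT(*) >= 2)

Result:
COUNT(*)
--------
3       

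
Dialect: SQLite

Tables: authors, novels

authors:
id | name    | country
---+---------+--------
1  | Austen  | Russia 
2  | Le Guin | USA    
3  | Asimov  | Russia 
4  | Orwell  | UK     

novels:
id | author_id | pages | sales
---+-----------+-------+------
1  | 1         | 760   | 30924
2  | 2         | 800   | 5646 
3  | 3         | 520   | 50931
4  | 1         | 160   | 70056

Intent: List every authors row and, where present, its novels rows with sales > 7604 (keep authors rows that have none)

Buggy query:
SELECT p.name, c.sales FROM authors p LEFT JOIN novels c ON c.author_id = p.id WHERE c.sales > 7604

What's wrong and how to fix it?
Bug: Filtering c.sales in WHERE discards the NULL rows produced by LEFT JOIN, turning it into an inner join

Fix: Move the right-table condition into the ON clause so unmatched parents are kept

Corrected query:
SELECT p.name, c.sales FROM authors p LEFT JOIN novels c ON c.author_id = p.id AND c.sales > 7604

Result:
name    | sales
--------+------
Austen  | 30924
Austen  | 70056
Le Guin | NULL 
Asimov  | 50931
Orwell  | NULL 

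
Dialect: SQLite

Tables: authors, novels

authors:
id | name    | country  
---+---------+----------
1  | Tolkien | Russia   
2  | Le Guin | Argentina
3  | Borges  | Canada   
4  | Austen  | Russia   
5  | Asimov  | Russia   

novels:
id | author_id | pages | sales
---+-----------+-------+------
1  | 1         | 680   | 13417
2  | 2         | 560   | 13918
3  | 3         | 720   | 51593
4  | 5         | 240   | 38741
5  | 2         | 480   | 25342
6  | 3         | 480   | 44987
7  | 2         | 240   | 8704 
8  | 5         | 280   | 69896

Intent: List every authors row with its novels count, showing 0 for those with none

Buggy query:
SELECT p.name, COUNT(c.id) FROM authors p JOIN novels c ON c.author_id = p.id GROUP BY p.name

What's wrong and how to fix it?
Bug: INNER JOIN drops authors rows that have no matching novels rows

Fix: Use LEFT JOIN so parents without children still appear (COUNT(c.id) gives 0)

Corrected query:
SELECT p.name, COUNT(c.id) FROM authors p LEFT JOIN novels c ON c.author_id = p.id GROUP BY p.name

Result:
name    | COUNT(c.id)
--------+------------
Asimov  | 2          
Austen  | 0          
Borges  | 2          
Le Guin | 3          
Tolkien | 1          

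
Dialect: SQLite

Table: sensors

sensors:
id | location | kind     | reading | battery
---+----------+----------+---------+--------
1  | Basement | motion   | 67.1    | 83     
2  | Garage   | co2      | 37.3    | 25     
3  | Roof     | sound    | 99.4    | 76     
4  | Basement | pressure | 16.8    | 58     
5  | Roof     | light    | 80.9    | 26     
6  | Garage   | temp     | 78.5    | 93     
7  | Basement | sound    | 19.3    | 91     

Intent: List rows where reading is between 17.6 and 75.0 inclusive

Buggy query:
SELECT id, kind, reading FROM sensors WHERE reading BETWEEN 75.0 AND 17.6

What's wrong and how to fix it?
Bug: BETWEEN expects the lower bound first; with 75.0 AND 17.6 the range is empty

Fix: Swap the bounds so the smaller value comes first

Corrected query:
SELECT id, kind, reading FROM sensors WHERE reading BETWEEN 17.6 AND 75.0

Result:
id | kind   | reading
---+--------+--------
1  | motion | 67.1   
2  | co2    | 37.3   
7  | sound  | 19.3   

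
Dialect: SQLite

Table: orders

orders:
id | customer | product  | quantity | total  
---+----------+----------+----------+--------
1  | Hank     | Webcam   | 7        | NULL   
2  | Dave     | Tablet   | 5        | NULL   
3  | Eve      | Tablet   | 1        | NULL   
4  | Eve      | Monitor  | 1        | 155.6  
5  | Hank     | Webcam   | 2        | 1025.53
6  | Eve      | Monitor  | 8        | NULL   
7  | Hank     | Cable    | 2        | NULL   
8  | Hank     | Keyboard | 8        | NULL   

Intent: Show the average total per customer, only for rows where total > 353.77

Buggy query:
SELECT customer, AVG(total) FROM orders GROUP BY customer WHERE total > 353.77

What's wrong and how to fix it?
Bug: WHERE cannot follow GROUP BY

Fix: Place WHERE between FROM and GROUP BY

Corrected query:
SELECT customer, AVG(total) FROM orders WHERE total > 353.77 GROUP BY customer

Result:
customer | AVG(total)
---------+-----------
Hank     | 1025.53   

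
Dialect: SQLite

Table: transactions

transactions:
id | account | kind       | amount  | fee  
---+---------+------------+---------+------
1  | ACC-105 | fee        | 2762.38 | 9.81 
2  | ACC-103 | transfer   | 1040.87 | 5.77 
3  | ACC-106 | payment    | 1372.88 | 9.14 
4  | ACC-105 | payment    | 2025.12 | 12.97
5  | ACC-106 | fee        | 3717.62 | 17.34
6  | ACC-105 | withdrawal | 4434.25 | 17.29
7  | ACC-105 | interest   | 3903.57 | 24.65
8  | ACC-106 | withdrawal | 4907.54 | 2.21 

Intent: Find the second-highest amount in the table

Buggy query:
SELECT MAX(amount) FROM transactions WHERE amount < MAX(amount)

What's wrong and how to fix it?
Bug: The inner MAX is an aggregate inside WHERE, which is not allowed

Fix: Compute the overall MAX in a subquery, then take MAX of rows below it

Corrected query:
SELECT MAX(amount) FROM transactions WHERE amount < (SELECT MAX(amount) FROM transactions)

Result:
MAX(amount)
-----------
4434.25    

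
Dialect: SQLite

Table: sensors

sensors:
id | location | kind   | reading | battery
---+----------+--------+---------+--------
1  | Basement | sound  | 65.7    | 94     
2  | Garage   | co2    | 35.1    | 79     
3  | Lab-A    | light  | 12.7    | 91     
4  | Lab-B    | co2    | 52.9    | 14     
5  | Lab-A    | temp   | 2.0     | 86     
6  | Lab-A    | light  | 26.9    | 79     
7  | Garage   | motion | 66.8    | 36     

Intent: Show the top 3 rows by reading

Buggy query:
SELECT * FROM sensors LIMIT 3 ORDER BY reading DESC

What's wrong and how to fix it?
Bug: LIMIT must come after ORDER BY

Fix: Swap the clauses: ORDER BY first, then LIMIT

Corrected query:
SELECT * FROM sensors ORDER BY reading DESC LIMIT 3

Result:
id | location | kind   | reading | battery
---+----------+--------+---------+--------
7  | Garage   | motion | 66.8    | 36     
1  | Basement | sound  | 65.7    | 94     
4  | Lab-B    | co2    | 52.9    | 14     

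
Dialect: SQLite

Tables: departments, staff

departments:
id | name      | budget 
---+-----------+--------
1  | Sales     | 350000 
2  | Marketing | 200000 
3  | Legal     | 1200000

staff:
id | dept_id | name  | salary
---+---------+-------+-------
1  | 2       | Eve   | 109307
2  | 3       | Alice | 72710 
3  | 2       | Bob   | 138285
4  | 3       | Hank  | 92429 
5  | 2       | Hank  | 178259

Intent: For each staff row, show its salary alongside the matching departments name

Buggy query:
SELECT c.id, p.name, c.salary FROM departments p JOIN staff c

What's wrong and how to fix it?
Bug: Missing join condition: each staff row is matched to all departments rows instead of just its own

Fix: Specify the join condition linking the foreign key to the parent id

Corrected query:
SELECT c.id, p.name, c.salary FROM departments p JOIN staff c ON c.dept_id = p.id

Result:
id | name      | salary
---+-----------+-------
1  | Marketing | 109307
2  | Legal     | 72710 
3  | Marketing | 138285
4  | Legal     | 92429 
5  | Marketing | 178259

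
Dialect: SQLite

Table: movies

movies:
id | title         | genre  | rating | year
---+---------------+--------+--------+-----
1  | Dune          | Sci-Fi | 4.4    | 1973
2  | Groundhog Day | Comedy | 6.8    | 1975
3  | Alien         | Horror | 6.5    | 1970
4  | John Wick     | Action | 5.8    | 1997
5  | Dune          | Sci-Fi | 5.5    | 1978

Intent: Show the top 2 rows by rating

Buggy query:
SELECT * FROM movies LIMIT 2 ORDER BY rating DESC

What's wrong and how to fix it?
Bug: LIMIT must come after ORDER BY

Fix: Sort with ORDER BY, then apply LIMIT

Corrected query:
SELECT * FROM movies ORDER BY rating DESC LIMIT 2

Result:
id | title         | genre  | rating | year
---+---------------+--------+--------+-----
2  | Groundhog Day | Comedy | 6.8    | 1975
3  | Alien         | Horror | 6.5    | 1970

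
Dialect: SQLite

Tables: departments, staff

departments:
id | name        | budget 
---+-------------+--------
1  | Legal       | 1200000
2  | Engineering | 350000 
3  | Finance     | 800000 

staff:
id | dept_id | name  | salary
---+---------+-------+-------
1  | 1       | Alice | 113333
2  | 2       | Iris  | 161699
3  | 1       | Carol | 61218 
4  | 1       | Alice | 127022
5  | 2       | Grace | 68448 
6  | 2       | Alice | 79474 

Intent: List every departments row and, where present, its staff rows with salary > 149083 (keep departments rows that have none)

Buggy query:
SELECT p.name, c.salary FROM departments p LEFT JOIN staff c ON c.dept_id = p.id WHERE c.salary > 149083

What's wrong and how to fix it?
Bug: A WHERE condition on the right-hand table after LEFT JOIN drops unmatched parents

Fix: Put 'c.salary > 149083' in the JOIN's ON clause instead of WHERE

Corrected query:
SELECT p.name, c.salary FROM departments p LEFT JOIN staff c ON c.dept_id = p.id AND c.salary > 149083

Result:
name        | salary
------------+-------
Legal       | NULL  
Engineering | 161699
Finance     | NULL  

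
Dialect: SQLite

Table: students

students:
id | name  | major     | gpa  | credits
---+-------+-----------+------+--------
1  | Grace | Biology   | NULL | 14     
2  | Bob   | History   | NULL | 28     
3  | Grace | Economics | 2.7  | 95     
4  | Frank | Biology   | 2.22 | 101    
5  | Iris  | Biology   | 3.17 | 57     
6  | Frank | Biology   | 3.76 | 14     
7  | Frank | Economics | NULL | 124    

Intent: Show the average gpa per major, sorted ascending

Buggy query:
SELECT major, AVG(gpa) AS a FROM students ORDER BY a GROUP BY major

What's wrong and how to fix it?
Bug: ORDER BY appears before GROUP BY; SQL clause order requires GROUP BY first

Fix: Reorder: SELECT … FROM … GROUP BY … ORDER BY …

Corrected query:
SELECT major, AVG(gpa) AS a FROM students GROUP BY major ORDER BY a

Result:
major     | a   
----------+-----
History   | NULL
Economics | 2.7 
Biology   | 3.05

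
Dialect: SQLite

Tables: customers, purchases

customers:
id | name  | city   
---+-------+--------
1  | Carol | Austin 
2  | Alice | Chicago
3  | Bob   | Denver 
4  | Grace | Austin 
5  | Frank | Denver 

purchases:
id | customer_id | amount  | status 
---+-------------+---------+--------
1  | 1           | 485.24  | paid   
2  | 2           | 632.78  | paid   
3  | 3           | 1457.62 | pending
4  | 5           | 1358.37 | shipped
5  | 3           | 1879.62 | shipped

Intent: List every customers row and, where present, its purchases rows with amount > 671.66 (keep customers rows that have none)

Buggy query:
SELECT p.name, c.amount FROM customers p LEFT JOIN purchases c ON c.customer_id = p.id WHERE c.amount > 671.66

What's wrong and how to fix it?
Bug: A WHERE condition on the right-hand table after LEFT JOIN drops unmatched parents

Fix: Move the right-table condition into the ON clause so unmatched parents are kept

Corrected query:
SELECT p.name, c.amount FROM customers p LEFT JOIN purchases c ON c.customer_id = p.id AND c.amount > 671.66

Result:
name  | amount 
------+--------
Carol | NULL   
Alice | NULL   
Bob   | 1457.62
Bob   | 1879.62
Grace | NULL   
Frank | 1358.37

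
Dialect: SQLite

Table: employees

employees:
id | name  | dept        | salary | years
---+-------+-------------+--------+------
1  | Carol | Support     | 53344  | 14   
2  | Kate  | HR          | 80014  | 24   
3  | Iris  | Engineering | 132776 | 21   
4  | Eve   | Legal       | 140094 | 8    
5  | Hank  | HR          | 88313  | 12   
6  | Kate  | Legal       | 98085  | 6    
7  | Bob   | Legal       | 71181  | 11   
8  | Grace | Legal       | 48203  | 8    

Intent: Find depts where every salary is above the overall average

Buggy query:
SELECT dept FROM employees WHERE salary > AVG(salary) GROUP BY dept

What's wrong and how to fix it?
Bug: WHERE evaluates per row before aggregation, so AVG() is unavailable

Fix: Use a subquery for AVG and a HAVING MIN(...) filter so the condition holds for every row in the group

Corrected query:
SELECT dept FROM employees GROUP BY dept HAVING MIN(salary) > (SELECT AVG(salary) FROM employees)

Result:
dept       
-----------
Engineering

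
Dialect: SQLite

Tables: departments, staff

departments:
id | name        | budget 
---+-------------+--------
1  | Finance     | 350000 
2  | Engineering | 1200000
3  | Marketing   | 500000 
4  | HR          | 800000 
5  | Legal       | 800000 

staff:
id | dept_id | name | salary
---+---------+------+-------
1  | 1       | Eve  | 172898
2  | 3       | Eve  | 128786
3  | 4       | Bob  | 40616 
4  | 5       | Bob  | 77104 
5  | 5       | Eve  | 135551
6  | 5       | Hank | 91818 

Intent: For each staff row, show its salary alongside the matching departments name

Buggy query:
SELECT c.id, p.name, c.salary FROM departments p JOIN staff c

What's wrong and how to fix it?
Bug: Missing join condition: each staff row is matched to all departments rows instead of just its own

Fix: Add ON c.dept_id = p.id to the JOIN

Corrected query:
SELECT c.id, p.name, c.salary FROM departments p JOIN staff c ON c.dept_id = p.id

Result:
id | name      | salary
---+-----------+-------
1  | Finance   | 172898
2  | Marketing | 128786
3  | HR        | 40616 
4  | Legal     | 77104 
5  | Legal     | 135551
6  | Legal     | 91818 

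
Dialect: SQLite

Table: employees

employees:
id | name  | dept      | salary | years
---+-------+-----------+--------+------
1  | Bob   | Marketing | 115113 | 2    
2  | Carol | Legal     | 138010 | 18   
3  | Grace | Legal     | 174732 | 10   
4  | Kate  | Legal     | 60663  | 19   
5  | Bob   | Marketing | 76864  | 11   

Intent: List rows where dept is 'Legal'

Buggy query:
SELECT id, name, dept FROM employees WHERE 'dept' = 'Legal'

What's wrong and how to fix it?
Bug: Single quotes denote string literals in SQL; the column name is being compared as a constant string

Fix: Remove the quotes around the column name (or use double quotes for an identifier)

Corrected query:
SELECT id, name, dept FROM employees WHERE dept = 'Legal'

Result:
id | name  | dept 
---+-------+------
2  | Carol | Legal
3  | Grace | Legal
4  | Kate  | Legal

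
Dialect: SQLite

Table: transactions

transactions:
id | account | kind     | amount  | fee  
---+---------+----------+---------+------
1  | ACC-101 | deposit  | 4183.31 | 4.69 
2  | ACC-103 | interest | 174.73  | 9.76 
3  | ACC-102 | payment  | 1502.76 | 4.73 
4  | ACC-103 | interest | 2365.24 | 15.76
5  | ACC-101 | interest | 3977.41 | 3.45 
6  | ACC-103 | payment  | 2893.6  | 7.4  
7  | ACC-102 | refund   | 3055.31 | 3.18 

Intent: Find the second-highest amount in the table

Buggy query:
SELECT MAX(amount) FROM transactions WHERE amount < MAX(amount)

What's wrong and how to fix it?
Bug: MAX(amount) on the right of the comparison is an aggregate-in-WHERE error

Fix: Put the inner MAX in a scalar subquery

Corrected query:
SELECT MAX(amount) FROM transactions WHERE amount < (SELECT MAX(amount) FROM transactions)

Result:
MAX(amount)
-----------
3977.41    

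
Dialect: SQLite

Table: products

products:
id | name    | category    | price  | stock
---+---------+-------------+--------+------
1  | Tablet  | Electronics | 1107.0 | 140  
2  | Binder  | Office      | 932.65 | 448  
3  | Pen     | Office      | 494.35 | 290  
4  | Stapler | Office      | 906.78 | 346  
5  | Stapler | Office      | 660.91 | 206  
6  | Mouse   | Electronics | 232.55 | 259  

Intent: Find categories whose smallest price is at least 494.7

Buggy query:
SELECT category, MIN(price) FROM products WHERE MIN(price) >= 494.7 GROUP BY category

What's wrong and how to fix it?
Bug: Aggregates like MIN are computed per group after WHERE runs

Fix: Use HAVING for the per-group MIN condition

Corrected query:
SELECT category, MIN(price) FROM products GROUP BY category HAVING MIN(price) >= 494.7

Result:
(no rows)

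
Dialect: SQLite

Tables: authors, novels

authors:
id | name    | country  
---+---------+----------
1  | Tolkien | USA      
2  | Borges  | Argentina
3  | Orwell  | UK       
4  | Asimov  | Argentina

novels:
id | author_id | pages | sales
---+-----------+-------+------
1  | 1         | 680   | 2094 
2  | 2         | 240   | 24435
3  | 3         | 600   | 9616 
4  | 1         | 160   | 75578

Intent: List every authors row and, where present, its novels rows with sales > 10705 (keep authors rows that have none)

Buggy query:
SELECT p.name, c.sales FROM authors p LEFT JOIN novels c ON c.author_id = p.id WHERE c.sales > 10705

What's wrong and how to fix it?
Bug: Filtering c.sales in WHERE discards the NULL rows produced by LEFT JOIN, turning it into an inner join

Fix: Put 'c.sales > 10705' in the JOIN's ON clause instead of WHERE

Corrected query:
SELECT p.name, c.sales FROM authors p LEFT JOIN novels c ON c.author_id = p.id AND c.sales > 10705

Result:
name    | sales
--------+------
Tolkien | 75578
Borges  | 24435
Orwell  | NULL 
Asimov  | NULL 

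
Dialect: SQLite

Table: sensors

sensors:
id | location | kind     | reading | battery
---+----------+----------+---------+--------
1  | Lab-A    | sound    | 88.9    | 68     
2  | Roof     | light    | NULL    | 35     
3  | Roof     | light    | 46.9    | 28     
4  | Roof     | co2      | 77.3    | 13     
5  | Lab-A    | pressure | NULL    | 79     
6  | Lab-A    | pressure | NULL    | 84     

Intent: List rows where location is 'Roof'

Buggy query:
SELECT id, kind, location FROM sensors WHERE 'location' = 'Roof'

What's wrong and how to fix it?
Bug: 'location' in single quotes is a string literal, not the column; the comparison is literal-vs-literal and never true

Fix: Reference the column as location without single quotes

Corrected query:
SELECT id, kind, location FROM sensors WHERE location = 'Roof'

Result:
id | kind  | location
---+-------+---------
2  | light | Roof    
3  | light | Roof    
4  | co2   | Roof    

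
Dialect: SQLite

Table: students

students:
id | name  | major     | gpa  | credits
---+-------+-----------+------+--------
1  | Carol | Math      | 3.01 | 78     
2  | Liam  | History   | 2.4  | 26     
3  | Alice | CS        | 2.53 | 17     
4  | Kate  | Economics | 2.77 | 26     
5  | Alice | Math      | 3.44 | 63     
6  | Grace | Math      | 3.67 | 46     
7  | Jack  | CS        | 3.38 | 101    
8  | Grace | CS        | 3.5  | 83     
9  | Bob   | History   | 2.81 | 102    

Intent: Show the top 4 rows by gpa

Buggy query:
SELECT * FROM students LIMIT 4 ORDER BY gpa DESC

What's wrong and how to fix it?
Bug: LIMIT must come after ORDER BY

Fix: Sort with ORDER BY, then apply LIMIT

Corrected query:
SELECT * FROM students ORDER BY gpa DESC LIMIT 4

Result:
id | name  | major | gpa  | credits
---+-------+-------+------+--------
6  | Grace | Math  | 3.67 | 46     
8  | Grace | CS    | 3.5  | 83     
5  | Alice | Math  | 3.44 | 63     
7  | Jack  | CS    | 3.38 | 101    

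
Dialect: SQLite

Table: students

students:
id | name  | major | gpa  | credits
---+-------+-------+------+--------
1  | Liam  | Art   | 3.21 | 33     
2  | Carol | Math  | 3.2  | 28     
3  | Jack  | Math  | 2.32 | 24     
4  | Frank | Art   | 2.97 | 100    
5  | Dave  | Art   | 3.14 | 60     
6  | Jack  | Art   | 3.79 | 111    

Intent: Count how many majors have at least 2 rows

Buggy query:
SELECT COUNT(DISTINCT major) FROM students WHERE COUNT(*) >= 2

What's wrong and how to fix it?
Bug: WHERE filters individual rows, not groups, so a group-level COUNT is invalid there

Fix: Use a subquery that GROUPs and filters with HAVING, then count its rows

Corrected query:
SELECT COUNT(*) FROM (SELECT major FROM students GROUP BY major HAVING COUNT(*) >= 2)

Result:
COUNT(*)
--------
2       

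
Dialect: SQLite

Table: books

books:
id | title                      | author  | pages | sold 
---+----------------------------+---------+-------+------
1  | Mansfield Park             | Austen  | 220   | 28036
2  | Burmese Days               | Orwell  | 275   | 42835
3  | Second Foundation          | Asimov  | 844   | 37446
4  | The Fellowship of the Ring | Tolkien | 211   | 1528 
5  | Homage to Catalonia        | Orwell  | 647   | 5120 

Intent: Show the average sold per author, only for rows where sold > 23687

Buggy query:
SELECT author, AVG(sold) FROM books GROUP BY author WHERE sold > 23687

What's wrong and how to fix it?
Bug: Row-level WHERE must come before GROUP BY in the clause order

Fix: Move the WHERE clause before GROUP BY

Corrected query:
SELECT author, AVG(sold) FROM books WHERE sold > 23687 GROUP BY author

Result:
author | AVG(sold)
-------+----------
Asimov | 37446    
Austen | 28036    
Orwell | 42835    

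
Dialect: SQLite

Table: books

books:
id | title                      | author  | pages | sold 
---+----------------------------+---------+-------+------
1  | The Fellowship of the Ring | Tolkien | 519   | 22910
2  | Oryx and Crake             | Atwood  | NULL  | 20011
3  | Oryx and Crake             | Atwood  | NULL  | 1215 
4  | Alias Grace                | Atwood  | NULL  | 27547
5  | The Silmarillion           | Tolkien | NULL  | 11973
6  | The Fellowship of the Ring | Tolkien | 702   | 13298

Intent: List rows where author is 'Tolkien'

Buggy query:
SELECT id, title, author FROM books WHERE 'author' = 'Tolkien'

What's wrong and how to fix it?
Bug: Single quotes denote string literals in SQL; the column name is being compared as a constant string

Fix: Remove the quotes around the column name (or use double quotes for an identifier)

Corrected query:
SELECT id, title, author FROM books WHERE author = 'Tolkien'

Result:
id | title                      | author 
---+----------------------------+--------
1  | The Fellowship of the Ring | Tolkien
5  | The Silmarillion           | Tolkien
6  | The Fellowship of the Ring | Tolkien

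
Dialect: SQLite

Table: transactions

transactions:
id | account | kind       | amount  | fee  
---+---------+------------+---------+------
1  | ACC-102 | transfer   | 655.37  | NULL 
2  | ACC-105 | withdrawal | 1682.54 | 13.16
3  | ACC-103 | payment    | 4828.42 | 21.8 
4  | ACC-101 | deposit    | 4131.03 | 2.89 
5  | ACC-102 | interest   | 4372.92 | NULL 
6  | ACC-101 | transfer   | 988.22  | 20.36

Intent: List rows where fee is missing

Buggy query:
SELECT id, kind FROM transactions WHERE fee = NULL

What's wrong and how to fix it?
Bug: '= NULL' is always unknown in SQL three-valued logic, so no rows match

Fix: Use IS NULL to test for NULL

Corrected query:
SELECT id, kind FROM transactions WHERE fee IS NULL

Result:
id | kind    
---+---------
1  | transfer
5  | interest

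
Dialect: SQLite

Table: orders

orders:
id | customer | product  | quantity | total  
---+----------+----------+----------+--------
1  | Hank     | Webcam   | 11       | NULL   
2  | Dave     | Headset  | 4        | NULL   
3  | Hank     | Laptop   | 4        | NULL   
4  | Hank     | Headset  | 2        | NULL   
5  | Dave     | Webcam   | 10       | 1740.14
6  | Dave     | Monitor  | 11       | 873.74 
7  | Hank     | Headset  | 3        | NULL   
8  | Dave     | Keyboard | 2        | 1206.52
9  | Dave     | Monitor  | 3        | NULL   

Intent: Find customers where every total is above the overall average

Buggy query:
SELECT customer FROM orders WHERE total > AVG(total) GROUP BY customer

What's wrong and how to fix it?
Bug: WHERE evaluates per row before aggregation, so AVG() is unavailable

Fix: Compute the overall average in a scalar subquery and compare each group's MIN against it in HAVING

Corrected query:
SELECT customer FROM orders GROUP BY customer HAVING MIN(total) > (SELECT AVG(total) FROM orders)

Result:
(no rows)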